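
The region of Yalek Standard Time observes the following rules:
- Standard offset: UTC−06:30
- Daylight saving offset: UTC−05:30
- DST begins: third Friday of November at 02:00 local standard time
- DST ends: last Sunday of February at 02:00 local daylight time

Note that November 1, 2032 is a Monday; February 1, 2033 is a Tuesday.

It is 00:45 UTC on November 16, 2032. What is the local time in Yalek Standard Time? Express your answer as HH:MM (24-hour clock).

18:15

1 November 2032 is a Monday, so the first Friday is November 5 and the third is November 19.
1 February 2033 is a Tuesday, so Sundays fall on 6, 13, 20, 27; the last is February 27.
At the standard offset (UTC−06:30), 00:45 UTC − 6h30m = 18:15 Yalek Standard Time standard time (rolling into the previous day, 15 November 2032).
The standard-time date in Yalek Standard Time, November 15, 2032, is outside the daylight-saving period (19 November 2032 – 27 February 2033), so Yalek Standard Time is on standard time, UTC−06:30.
00:45 UTC − 6h30m = 18:15 local (rolling into the previous day, 15 November 2032).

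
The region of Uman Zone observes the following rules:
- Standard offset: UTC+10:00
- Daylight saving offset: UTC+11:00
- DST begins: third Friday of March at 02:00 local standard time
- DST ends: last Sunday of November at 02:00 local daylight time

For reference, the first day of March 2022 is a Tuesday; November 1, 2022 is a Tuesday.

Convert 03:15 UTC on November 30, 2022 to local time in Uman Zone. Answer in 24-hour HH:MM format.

1 March 2022 is a Tuesday, so the first Friday is March 4 and the third is March 18.
1 November 2022 is a Tuesday, so Sundays fall on 6, 13, 20, 27; the last is November 27.
At the standard offset (UTC+10:00), 03:15 UTC + 10h = 13:15 Uman Zone standard time.
The standard-time date in Uman Zone, November 30, 2022, does not fall between 18 March and 27 November, so daylight saving is not in effect and Uman Zone is at UTC+10:00.
03:15 UTC + 10h = 13:15 local.

13:15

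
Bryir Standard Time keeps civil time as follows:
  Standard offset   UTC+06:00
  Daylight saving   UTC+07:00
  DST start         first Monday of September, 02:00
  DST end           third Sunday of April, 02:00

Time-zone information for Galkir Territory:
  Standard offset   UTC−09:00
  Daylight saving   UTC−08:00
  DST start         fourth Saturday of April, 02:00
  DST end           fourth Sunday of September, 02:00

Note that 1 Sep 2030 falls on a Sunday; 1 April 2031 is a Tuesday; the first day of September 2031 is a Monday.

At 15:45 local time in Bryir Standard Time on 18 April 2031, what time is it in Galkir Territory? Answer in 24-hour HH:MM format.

1 September 2030 is a Sunday, so the first Monday is September 2.
1 April 2031 is a Tuesday, so the first Sunday is April 6 and the third is April 20.
Daylight saving runs 2 September 2030 – 20 April 2031; 18 April 2031 is inside that window, so Bryir Standard Time is at UTC+07:00.
15:45 Bryir Standard Time − 7h = 08:45 UTC.
1 April 2031 is a Tuesday, so the first Saturday is April 5 and the fourth is April 26.
1 September 2031 is a Monday, so the first Sunday is September 7 and the fourth is September 28.
At the standard offset (UTC−09:00), 08:45 UTC − 9h = 23:45 Galkir Territory standard time (rolling into the previous day, 17 April 2031).
Daylight saving runs 26 April – 28 September; the standard-time date in Galkir Territory, 17 April 2031, is outside that window, so Galkir Territory is on standard time at UTC−09:00.
08:45 UTC − 9h = 23:45 Galkir Territory (rolling into the previous day, 17 April 2031).

23:45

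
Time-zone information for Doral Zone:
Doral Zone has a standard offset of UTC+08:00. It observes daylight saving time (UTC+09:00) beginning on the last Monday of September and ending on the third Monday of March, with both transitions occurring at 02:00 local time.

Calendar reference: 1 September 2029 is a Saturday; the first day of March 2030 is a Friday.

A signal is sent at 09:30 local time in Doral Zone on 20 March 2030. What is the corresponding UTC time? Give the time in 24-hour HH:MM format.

1 September 2029 is a Saturday, so Mondays fall on 3, 10, 17, 24; the last is September 24.
1 March 2030 is a Friday, so the first Monday is March 4 and the third is March 18.
20 March 2030 does not fall between 24 September 2029 and 18 March 2030, so daylight saving is not in effect and Doral Zone is at UTC+08:00.
09:30 local − 8h = 01:30 UTC.

01:30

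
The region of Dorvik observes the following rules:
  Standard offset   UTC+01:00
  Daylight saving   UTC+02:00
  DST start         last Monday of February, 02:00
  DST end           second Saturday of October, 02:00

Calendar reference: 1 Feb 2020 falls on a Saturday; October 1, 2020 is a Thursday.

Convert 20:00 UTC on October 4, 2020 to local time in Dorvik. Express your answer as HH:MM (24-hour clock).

1 February 2020 is a Saturday, so Mondays fall on 3, 10, 17, 24; the last is February 24.
1 October 2020 is a Thursday, so the first Saturday is October 3 and the second is October 10.
At the standard offset (UTC+01:00), 20:00 UTC + 1h = 21:00 Dorvik standard time.
Daylight saving runs 24 February – 10 October; the standard-time date in Dorvik, October 4, 2020, is inside that window, so Dorvik is at UTC+02:00.
20:00 UTC + 2h = 22:00 local.

22:00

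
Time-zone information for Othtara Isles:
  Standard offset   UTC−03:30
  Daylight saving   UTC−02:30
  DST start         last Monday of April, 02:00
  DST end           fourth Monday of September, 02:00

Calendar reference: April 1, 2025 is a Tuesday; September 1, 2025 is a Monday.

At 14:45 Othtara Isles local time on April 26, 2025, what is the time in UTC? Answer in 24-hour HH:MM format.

18:15

1 April 2025 is a Tuesday, so Mondays fall on 7, 14, 21, 28; the last is April 28.
1 September 2025 is a Monday, so the first Monday is September 1 and the fourth is September 22.
April 26, 2025 is outside the daylight-saving period (28 April – 22 September), so Othtara Isles is on standard time, UTC−03:30.
14:45 local + 3h30m = 18:15 UTC.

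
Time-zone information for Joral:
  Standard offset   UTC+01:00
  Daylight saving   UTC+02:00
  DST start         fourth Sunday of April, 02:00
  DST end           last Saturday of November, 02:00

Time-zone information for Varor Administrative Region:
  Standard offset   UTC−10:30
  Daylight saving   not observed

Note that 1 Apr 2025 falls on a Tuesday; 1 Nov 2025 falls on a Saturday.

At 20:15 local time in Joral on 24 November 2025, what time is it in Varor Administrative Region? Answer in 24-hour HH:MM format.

1 April 2025 is a Tuesday, so the first Sunday is April 6 and the fourth is April 27.
1 November 2025 is a Saturday, so Saturdays fall on 1, 8, 15, 22, 29; the last is November 29.
24 November 2025 lies within the daylight-saving period (27 April – 29 November), so Joral is on daylight time, UTC+02:00.
20:15 Joral − 2h = 18:15 UTC.
Varor Administrative Region stays on UTC−10:30 all year.
18:15 UTC − 10h30m = 07:45 Varor Administrative Region.

07:45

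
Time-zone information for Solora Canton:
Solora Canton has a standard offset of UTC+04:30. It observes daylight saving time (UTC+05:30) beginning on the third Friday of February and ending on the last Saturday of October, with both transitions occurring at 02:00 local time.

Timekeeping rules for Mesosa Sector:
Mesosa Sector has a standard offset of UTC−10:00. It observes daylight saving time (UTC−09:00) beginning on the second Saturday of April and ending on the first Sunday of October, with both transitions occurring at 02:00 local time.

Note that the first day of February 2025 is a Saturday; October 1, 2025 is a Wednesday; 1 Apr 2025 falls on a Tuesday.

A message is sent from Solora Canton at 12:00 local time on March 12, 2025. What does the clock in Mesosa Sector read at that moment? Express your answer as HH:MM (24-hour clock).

1 February 2025 is a Saturday, so the first Friday is February 7 and the third is February 21.
1 October 2025 is a Wednesday, so Saturdays fall on 4, 11, 18, 25; the last is October 25.
March 12, 2025 lies within the daylight-saving period (21 February – 25 October), so Solora Canton is on daylight time, UTC+05:30.
12:00 Solora Canton − 5h30m = 06:30 UTC.
1 April 2025 is a Tuesday, so the first Saturday is April 5 and the second is April 12.
1 October 2025 is a Wednesday, so the first Sunday is October 5.
At the standard offset (UTC−10:00), 06:30 UTC − 10h = 20:30 Mesosa Sector standard time (rolling into the previous day, 11 March 2025).
Daylight saving runs 12 April – 5 October; the standard-time date in Mesosa Sector, March 11, 2025, is outside that window, so Mesosa Sector is on standard time at UTC−10:00.
06:30 UTC − 10h = 20:30 Mesosa Sector (rolling into the previous day, 11 March 2025).

20:30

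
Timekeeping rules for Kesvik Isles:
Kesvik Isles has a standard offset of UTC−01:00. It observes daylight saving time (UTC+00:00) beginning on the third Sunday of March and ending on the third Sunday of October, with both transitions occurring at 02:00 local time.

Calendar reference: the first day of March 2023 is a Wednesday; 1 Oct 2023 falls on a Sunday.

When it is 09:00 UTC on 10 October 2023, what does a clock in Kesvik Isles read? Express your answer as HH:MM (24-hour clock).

09:00

1 March 2023 is a Wednesday, so the first Sunday is March 5 and the third is March 19.
1 October 2023 is a Sunday, so the first Sunday is October 1 and the third is October 15.
At the standard offset (UTC−01:00), 09:00 UTC − 1h = 08:00 Kesvik Isles standard time.
The standard-time date in Kesvik Isles, 10 October 2023, falls between 19 March and 15 October, so daylight saving is in effect and Kesvik Isles is at UTC+00:00.
09:00 UTC + 0h = 09:00 local.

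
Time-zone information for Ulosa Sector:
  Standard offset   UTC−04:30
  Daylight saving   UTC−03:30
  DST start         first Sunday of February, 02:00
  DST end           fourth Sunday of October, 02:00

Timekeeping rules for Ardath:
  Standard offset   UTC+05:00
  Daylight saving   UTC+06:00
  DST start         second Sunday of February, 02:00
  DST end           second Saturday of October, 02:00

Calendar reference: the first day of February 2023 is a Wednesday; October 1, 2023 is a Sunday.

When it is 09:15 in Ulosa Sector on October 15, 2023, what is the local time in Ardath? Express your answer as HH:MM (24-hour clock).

1 February 2023 is a Wednesday, so the first Sunday is February 5.
1 October 2023 is a Sunday, so the first Sunday is October 1 and the fourth is October 22.
October 15, 2023 falls between 5 February and 22 October, so daylight saving is in effect and Ulosa Sector is at UTC−03:30.
09:15 Ulosa Sector + 3h30m = 12:45 UTC.
1 February 2023 is a Wednesday, so the first Sunday is February 5 and the second is February 12.
1 October 2023 is a Sunday, so the first Saturday is October 7 and the second is October 14.
At the standard offset (UTC+05:00), 12:45 UTC + 5h = 17:45 Ardath standard time.
The standard-time date in Ardath, October 15, 2023, is outside the daylight-saving period (12 February – 14 October), so Ardath is on standard time, UTC+05:00.
12:45 UTC + 5h = 17:45 Ardath.

17:45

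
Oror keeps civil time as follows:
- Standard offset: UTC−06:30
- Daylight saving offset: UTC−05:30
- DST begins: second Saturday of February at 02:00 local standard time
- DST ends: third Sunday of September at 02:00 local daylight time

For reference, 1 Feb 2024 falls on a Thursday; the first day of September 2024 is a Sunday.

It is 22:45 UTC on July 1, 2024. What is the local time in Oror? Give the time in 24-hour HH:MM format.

1 February 2024 is a Thursday, so the first Saturday is February 3 and the second is February 10.
1 September 2024 is a Sunday, so the first Sunday is September 1 and the third is September 15.
At the standard offset (UTC−06:30), 22:45 UTC − 6h30m = 16:15 Oror standard time.
Daylight saving runs 10 February – 15 September; the standard-time date in Oror, July 1, 2024, is inside that window, so Oror is at UTC−05:30.
22:45 UTC − 5h30m = 17:15 local.

17:15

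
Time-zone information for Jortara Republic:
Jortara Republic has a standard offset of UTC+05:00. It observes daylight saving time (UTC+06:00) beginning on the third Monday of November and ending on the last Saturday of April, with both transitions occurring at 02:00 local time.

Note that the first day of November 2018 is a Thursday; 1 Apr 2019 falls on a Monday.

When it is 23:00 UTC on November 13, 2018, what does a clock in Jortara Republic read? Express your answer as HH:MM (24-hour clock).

1 November 2018 is a Thursday, so the first Monday is November 5 and the third is November 19.
1 April 2019 is a Monday, so Saturdays fall on 6, 13, 20, 27; the last is April 27.
At the standard offset (UTC+05:00), 23:00 UTC + 5h = 04:00 Jortara Republic standard time (rolling into the next day, 14 November 2018).
The standard-time date in Jortara Republic, November 14, 2018, is outside the daylight-saving period (19 November 2018 – 27 April 2019), so Jortara Republic is on standard time, UTC+05:00.
23:00 UTC + 5h = 04:00 local (rolling into the next day, 14 November 2018).

04:00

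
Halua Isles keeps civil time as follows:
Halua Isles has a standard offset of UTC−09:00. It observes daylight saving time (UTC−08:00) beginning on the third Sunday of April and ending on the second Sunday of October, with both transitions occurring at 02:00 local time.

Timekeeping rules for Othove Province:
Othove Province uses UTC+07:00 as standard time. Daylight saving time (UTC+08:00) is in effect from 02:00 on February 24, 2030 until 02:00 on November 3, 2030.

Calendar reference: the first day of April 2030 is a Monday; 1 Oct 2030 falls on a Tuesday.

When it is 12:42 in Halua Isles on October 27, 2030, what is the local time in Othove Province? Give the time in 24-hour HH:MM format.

1 April 2030 is a Monday, so the first Sunday is April 7 and the third is April 21.
1 October 2030 is a Tuesday, so the first Sunday is October 6 and the second is October 13.
October 27, 2030 does not fall between 21 April and 13 October, so daylight saving is not in effect and Halua Isles is at UTC−09:00.
12:42 Halua Isles + 9h = 21:42 UTC.
At the standard offset (UTC+07:00), 21:42 UTC + 7h = 04:42 Othove Province standard time (rolling into the next day, 28 October 2030).
The standard-time date in Othove Province, October 28, 2030, falls between 24 February and 3 November, so daylight saving is in effect and Othove Province is at UTC+08:00.
21:42 UTC + 8h = 05:42 Othove Province (rolling into the next day, 28 October 2030).

05:42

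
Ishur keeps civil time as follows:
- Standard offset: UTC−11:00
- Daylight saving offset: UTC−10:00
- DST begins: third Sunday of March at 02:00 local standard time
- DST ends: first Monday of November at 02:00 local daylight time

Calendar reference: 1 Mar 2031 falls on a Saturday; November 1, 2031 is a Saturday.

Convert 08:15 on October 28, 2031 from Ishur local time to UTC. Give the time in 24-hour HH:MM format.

18:15

1 March 2031 is a Saturday, so the first Sunday is March 2 and the third is March 16.
1 November 2031 is a Saturday, so the first Monday is November 3.
October 28, 2031 falls between 16 March and 3 November, so daylight saving is in effect and Ishur is at UTC−10:00.
08:15 local + 10h = 18:15 UTC.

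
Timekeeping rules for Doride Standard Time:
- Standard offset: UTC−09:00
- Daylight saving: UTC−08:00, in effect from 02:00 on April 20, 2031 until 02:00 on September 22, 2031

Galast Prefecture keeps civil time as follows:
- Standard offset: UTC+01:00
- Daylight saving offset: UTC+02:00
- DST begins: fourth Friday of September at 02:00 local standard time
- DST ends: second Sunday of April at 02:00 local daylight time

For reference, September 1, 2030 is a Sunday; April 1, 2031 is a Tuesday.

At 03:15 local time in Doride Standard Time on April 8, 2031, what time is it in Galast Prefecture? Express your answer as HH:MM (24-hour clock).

Daylight saving runs 20 April – 22 September; April 8, 2031 is outside that window, so Doride Standard Time is on standard time at UTC−09:00.
03:15 Doride Standard Time + 9h = 12:15 UTC.
1 September 2030 is a Sunday, so the first Friday is September 6 and the fourth is September 27.
1 April 2031 is a Tuesday, so the first Sunday is April 6 and the second is April 13.
At the standard offset (UTC+01:00), 12:15 UTC + 1h = 13:15 Galast Prefecture standard time.
The standard-time date in Galast Prefecture, April 8, 2031, lies within the daylight-saving period (27 September 2030 – 13 April 2031), so Galast Prefecture is on daylight time, UTC+02:00.
12:15 UTC + 2h = 14:15 Galast Prefecture.

14:15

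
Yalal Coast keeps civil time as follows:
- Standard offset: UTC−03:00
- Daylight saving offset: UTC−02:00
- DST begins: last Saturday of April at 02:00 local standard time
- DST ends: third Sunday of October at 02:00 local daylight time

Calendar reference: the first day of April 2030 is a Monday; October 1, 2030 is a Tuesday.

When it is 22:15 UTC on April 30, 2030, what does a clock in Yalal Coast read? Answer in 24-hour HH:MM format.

20:15

1 April 2030 is a Monday, so Saturdays fall on 6, 13, 20, 27; the last is April 27.
1 October 2030 is a Tuesday, so the first Sunday is October 6 and the third is October 20.
At the standard offset (UTC−03:00), 22:15 UTC − 3h = 19:15 Yalal Coast standard time.
The standard-time date in Yalal Coast, April 30, 2030, falls between 27 April and 20 October, so daylight saving is in effect and Yalal Coast is at UTC−02:00.
22:15 UTC − 2h = 20:15 local.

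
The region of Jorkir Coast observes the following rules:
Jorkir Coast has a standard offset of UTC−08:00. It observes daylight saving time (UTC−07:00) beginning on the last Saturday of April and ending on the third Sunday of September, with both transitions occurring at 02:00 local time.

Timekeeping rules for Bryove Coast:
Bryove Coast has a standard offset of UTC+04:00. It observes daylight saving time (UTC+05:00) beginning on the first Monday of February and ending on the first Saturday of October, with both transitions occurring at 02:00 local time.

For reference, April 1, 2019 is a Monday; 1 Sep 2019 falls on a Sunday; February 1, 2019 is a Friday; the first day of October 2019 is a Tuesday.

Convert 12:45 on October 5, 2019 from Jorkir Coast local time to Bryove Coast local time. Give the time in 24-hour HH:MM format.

00:45

1 April 2019 is a Monday, so Saturdays fall on 6, 13, 20, 27; the last is April 27.
1 September 2019 is a Sunday, so the first Sunday is September 1 and the third is September 15.
October 5, 2019 does not fall between 27 April and 15 September, so daylight saving is not in effect and Jorkir Coast is at UTC−08:00.
12:45 Jorkir Coast + 8h = 20:45 UTC.
1 February 2019 is a Friday, so the first Monday is February 4.
1 October 2019 is a Tuesday, so the first Saturday is October 5.
At the standard offset (UTC+04:00), 20:45 UTC + 4h = 00:45 Bryove Coast standard time (rolling into the next day, 6 October 2019).
The standard-time date in Bryove Coast, October 6, 2019, does not fall between 4 February and 5 October, so daylight saving is not in effect and Bryove Coast is at UTC+04:00.
20:45 UTC + 4h = 00:45 Bryove Coast (rolling into the next day, 6 October 2019).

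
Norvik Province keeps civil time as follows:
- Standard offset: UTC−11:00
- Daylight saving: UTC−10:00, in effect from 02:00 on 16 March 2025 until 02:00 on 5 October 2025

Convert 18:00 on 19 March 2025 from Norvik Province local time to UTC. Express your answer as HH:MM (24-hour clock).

Daylight saving runs 16 March – 5 October; 19 March 2025 is inside that window, so Norvik Province is at UTC−10:00.
18:00 local + 10h = 04:00 UTC (rolling into the next day, 20 March 2025).

04:00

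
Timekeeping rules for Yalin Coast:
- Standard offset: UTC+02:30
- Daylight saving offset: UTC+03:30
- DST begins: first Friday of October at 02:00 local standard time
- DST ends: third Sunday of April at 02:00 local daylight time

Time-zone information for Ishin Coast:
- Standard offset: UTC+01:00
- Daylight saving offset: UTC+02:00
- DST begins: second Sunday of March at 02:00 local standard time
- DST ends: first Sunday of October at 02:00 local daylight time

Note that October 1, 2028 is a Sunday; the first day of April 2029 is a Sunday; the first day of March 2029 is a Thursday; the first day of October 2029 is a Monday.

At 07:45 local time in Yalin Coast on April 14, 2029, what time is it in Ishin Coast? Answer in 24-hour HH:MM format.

06:15

1 October 2028 is a Sunday, so the first Friday is October 6.
1 April 2029 is a Sunday, so the first Sunday is April 1 and the third is April 15.
April 14, 2029 lies within the daylight-saving period (6 October 2028 – 15 April 2029), so Yalin Coast is on daylight time, UTC+03:30.
07:45 Yalin Coast − 3h30m = 04:15 UTC.
1 March 2029 is a Thursday, so the first Sunday is March 4 and the second is March 11.
1 October 2029 is a Monday, so the first Sunday is October 7.
At the standard offset (UTC+01:00), 04:15 UTC + 1h = 05:15 Ishin Coast standard time.
Daylight saving runs 11 March – 7 October; the standard-time date in Ishin Coast, April 14, 2029, is inside that window, so Ishin Coast is at UTC+02:00.
04:15 UTC + 2h = 06:15 Ishin Coast.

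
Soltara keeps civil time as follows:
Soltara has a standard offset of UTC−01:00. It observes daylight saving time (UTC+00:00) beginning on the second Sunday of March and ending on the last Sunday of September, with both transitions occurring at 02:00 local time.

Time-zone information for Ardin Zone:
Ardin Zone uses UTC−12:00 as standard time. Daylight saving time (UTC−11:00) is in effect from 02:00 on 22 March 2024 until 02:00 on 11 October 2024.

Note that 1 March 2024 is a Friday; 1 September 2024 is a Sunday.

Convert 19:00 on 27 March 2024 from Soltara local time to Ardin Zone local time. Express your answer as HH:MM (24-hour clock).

08:00

1 March 2024 is a Friday, so the first Sunday is March 3 and the second is March 10.
1 September 2024 is a Sunday, so Sundays fall on 1, 8, 15, 22, 29; the last is September 29.
27 March 2024 lies within the daylight-saving period (10 March – 29 September), so Soltara is on daylight time, UTC+00:00.
19:00 Soltara − 0h = 19:00 UTC.
At the standard offset (UTC−12:00), 19:00 UTC − 12h = 07:00 Ardin Zone standard time.
The standard-time date in Ardin Zone, 27 March 2024, falls between 22 March and 11 October, so daylight saving is in effect and Ardin Zone is at UTC−11:00.
19:00 UTC − 11h = 08:00 Ardin Zone.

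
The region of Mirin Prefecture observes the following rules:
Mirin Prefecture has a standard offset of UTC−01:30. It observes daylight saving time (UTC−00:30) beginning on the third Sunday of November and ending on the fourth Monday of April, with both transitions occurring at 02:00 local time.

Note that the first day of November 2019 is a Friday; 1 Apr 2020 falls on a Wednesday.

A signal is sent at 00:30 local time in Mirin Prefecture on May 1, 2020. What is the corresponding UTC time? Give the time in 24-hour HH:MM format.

1 November 2019 is a Friday, so the first Sunday is November 3 and the third is November 17.
1 April 2020 is a Wednesday, so the first Monday is April 6 and the fourth is April 27.
May 1, 2020 is outside the daylight-saving period (17 November 2019 – 27 April 2020), so Mirin Prefecture is on standard time, UTC−01:30.
00:30 local + 1h30m = 02:00 UTC.

02:00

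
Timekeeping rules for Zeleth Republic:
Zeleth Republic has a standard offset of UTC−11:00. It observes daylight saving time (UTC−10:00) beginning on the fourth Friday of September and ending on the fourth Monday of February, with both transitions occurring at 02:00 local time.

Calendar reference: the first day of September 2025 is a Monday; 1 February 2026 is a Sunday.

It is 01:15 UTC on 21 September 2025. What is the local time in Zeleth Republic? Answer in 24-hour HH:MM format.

14:15

1 September 2025 is a Monday, so the first Friday is September 5 and the fourth is September 26.
1 February 2026 is a Sunday, so the first Monday is February 2 and the fourth is February 23.
At the standard offset (UTC−11:00), 01:15 UTC − 11h = 14:15 Zeleth Republic standard time (rolling into the previous day, 20 September 2025).
The standard-time date in Zeleth Republic, 20 September 2025, is outside the daylight-saving period (26 September 2025 – 23 February 2026), so Zeleth Republic is on standard time, UTC−11:00.
01:15 UTC − 11h = 14:15 local (rolling into the previous day, 20 September 2025).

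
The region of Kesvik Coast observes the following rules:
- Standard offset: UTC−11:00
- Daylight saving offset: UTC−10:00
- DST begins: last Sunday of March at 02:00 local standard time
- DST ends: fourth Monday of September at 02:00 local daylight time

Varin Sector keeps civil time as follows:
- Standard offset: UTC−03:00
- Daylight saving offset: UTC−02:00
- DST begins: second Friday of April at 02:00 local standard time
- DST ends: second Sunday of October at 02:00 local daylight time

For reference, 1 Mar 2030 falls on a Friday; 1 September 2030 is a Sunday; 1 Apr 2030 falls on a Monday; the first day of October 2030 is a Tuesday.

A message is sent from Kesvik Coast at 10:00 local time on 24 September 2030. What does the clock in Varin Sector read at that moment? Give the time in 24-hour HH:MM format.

1 March 2030 is a Friday, so Sundays fall on 3, 10, 17, 24, 31; the last is March 31.
1 September 2030 is a Sunday, so the first Monday is September 2 and the fourth is September 23.
24 September 2030 does not fall between 31 March and 23 September, so daylight saving is not in effect and Kesvik Coast is at UTC−11:00.
10:00 Kesvik Coast + 11h = 21:00 UTC.
1 April 2030 is a Monday, so the first Friday is April 5 and the second is April 12.
1 October 2030 is a Tuesday, so the first Sunday is October 6 and the second is October 13.
At the standard offset (UTC−03:00), 21:00 UTC − 3h = 18:00 Varin Sector standard time.
The standard-time date in Varin Sector, 24 September 2030, lies within the daylight-saving period (12 April – 13 October), so Varin Sector is on daylight time, UTC−02:00.
21:00 UTC − 2h = 19:00 Varin Sector.

19:00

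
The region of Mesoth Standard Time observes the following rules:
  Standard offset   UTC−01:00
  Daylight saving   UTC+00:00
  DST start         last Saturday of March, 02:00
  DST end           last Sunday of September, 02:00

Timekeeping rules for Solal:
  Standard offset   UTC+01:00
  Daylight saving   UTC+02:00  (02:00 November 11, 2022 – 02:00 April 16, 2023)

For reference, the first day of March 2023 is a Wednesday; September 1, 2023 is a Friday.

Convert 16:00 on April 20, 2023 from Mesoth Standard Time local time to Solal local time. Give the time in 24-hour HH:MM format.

1 March 2023 is a Wednesday, so Saturdays fall on 4, 11, 18, 25; the last is March 25.
1 September 2023 is a Friday, so Sundays fall on 3, 10, 17, 24; the last is September 24.
April 20, 2023 lies within the daylight-saving period (25 March – 24 September), so Mesoth Standard Time is on daylight time, UTC+00:00.
16:00 Mesoth Standard Time − 0h = 16:00 UTC.
At the standard offset (UTC+01:00), 16:00 UTC + 1h = 17:00 Solal standard time.
Daylight saving runs 11 November 2022 – 16 April 2023; the standard-time date in Solal, April 20, 2023, is outside that window, so Solal is on standard time at UTC+01:00.
16:00 UTC + 1h = 17:00 Solal.

17:00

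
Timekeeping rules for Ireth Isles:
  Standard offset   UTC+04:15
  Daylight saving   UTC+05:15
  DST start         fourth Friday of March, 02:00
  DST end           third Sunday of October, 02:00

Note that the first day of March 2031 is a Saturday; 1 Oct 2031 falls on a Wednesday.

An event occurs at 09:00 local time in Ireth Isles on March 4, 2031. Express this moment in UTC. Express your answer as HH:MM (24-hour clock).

1 March 2031 is a Saturday, so the first Friday is March 7 and the fourth is March 28.
1 October 2031 is a Wednesday, so the first Sunday is October 5 and the third is October 19.
Daylight saving runs 28 March – 19 October; March 4, 2031 is outside that window, so Ireth Isles is on standard time at UTC+04:15.
09:00 local − 4h15m = 04:45 UTC.

04:45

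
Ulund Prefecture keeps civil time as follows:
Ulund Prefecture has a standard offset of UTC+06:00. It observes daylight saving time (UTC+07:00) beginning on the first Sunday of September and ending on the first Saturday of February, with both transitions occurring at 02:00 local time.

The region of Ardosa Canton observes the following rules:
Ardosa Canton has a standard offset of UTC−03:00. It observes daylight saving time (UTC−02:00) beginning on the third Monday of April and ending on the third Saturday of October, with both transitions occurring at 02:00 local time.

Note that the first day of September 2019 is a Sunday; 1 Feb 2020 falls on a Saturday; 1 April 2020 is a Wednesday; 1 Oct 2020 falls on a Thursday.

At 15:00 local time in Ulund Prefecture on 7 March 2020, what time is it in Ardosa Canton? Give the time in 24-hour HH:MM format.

1 September 2019 is a Sunday, so the first Sunday is September 1.
1 February 2020 is a Saturday, so the first Saturday is February 1.
Daylight saving runs 1 September 2019 – 1 February 2020; 7 March 2020 is outside that window, so Ulund Prefecture is on standard time at UTC+06:00.
15:00 Ulund Prefecture − 6h = 09:00 UTC.
1 April 2020 is a Wednesday, so the first Monday is April 6 and the third is April 20.
1 October 2020 is a Thursday, so the first Saturday is October 3 and the third is October 17.
At the standard offset (UTC−03:00), 09:00 UTC − 3h = 06:00 Ardosa Canton standard time.
The standard-time date in Ardosa Canton, 7 March 2020, is outside the daylight-saving period (20 April – 17 October), so Ardosa Canton is on standard time, UTC−03:00.
09:00 UTC − 3h = 06:00 Ardosa Canton.

06:00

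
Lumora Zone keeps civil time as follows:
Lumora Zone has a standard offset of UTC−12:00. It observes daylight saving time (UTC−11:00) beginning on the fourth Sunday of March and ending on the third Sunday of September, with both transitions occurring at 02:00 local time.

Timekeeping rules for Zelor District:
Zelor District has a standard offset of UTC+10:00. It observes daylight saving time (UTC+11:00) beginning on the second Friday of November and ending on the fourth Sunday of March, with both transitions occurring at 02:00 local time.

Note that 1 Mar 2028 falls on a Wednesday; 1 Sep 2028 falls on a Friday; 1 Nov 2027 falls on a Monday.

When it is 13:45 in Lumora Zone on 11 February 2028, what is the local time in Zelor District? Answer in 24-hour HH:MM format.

1 March 2028 is a Wednesday, so the first Sunday is March 5 and the fourth is March 26.
1 September 2028 is a Friday, so the first Sunday is September 3 and the third is September 17.
Daylight saving runs 26 March – 17 September; 11 February 2028 is outside that window, so Lumora Zone is on standard time at UTC−12:00.
13:45 Lumora Zone + 12h = 01:45 UTC (rolling into the next day, 12 February 2028).
1 November 2027 is a Monday, so the first Friday is November 5 and the second is November 12.
1 March 2028 is a Wednesday, so the first Sunday is March 5 and the fourth is March 26.
At the standard offset (UTC+10:00), 01:45 UTC + 10h = 11:45 Zelor District standard time.
The standard-time date in Zelor District, 12 February 2028, lies within the daylight-saving period (12 November 2027 – 26 March 2028), so Zelor District is on daylight time, UTC+11:00.
01:45 UTC + 11h = 12:45 Zelor District.

12:45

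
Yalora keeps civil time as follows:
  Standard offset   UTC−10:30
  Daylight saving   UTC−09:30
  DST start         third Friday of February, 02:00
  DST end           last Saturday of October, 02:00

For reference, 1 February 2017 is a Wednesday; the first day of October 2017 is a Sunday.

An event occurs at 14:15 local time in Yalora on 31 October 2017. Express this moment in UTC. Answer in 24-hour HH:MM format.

1 February 2017 is a Wednesday, so the first Friday is February 3 and the third is February 17.
1 October 2017 is a Sunday, so Saturdays fall on 7, 14, 21, 28; the last is October 28.
31 October 2017 is outside the daylight-saving period (17 February – 28 October), so Yalora is on standard time, UTC−10:30.
14:15 local + 10h30m = 00:45 UTC (rolling into the next day, 1 November 2017).

00:45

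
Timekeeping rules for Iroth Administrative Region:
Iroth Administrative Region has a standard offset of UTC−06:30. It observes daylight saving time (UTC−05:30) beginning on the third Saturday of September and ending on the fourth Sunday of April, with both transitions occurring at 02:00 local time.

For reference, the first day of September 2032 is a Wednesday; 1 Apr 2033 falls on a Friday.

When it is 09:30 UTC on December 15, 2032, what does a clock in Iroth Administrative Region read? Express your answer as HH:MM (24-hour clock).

1 September 2032 is a Wednesday, so the first Saturday is September 4 and the third is September 18.
1 April 2033 is a Friday, so the first Sunday is April 3 and the fourth is April 24.
At the standard offset (UTC−06:30), 09:30 UTC − 6h30m = 03:00 Iroth Administrative Region standard time.
The standard-time date in Iroth Administrative Region, December 15, 2032, lies within the daylight-saving period (18 September 2032 – 24 April 2033), so Iroth Administrative Region is on daylight time, UTC−05:30.
09:30 UTC − 5h30m = 04:00 local.

04:00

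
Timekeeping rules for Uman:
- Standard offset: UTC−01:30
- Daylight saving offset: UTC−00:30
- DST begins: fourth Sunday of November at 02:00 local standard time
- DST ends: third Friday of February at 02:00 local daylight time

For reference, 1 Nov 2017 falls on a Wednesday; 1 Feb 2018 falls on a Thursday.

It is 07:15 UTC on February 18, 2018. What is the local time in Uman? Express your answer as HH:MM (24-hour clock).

1 November 2017 is a Wednesday, so the first Sunday is November 5 and the fourth is November 26.
1 February 2018 is a Thursday, so the first Friday is February 2 and the third is February 16.
At the standard offset (UTC−01:30), 07:15 UTC − 1h30m = 05:45 Uman standard time.
The standard-time date in Uman, February 18, 2018, does not fall between 26 November 2017 and 16 February 2018, so daylight saving is not in effect and Uman is at UTC−01:30.
07:15 UTC − 1h30m = 05:45 local.

05:45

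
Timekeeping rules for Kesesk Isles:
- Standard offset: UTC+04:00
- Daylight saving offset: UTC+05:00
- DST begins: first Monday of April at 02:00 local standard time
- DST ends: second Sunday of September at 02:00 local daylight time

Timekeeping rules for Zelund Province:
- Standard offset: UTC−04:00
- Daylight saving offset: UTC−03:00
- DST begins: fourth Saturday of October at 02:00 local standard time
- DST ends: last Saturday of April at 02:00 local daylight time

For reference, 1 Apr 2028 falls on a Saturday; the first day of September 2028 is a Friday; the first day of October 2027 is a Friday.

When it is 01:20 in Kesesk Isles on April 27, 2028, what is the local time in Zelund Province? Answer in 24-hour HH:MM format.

17:20

1 April 2028 is a Saturday, so the first Monday is April 3.
1 September 2028 is a Friday, so the first Sunday is September 3 and the second is September 10.
April 27, 2028 falls between 3 April and 10 September, so daylight saving is in effect and Kesesk Isles is at UTC+05:00.
01:20 Kesesk Isles − 5h = 20:20 UTC (rolling into the previous day, 26 April 2028).
1 October 2027 is a Friday, so the first Saturday is October 2 and the fourth is October 23.
1 April 2028 is a Saturday, so Saturdays fall on 1, 8, 15, 22, 29; the last is April 29.
At the standard offset (UTC−04:00), 20:20 UTC − 4h = 16:20 Zelund Province standard time.
The standard-time date in Zelund Province, April 26, 2028, falls between 23 October 2027 and 29 April 2028, so daylight saving is in effect and Zelund Province is at UTC−03:00.
20:20 UTC − 3h = 17:20 Zelund Province.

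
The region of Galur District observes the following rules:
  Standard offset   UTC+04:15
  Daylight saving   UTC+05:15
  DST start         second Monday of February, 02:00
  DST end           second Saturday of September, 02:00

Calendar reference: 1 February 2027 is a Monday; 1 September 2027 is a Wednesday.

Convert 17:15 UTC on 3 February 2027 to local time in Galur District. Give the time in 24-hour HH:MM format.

1 February 2027 is a Monday, so the first Monday is February 1 and the second is February 8.
1 September 2027 is a Wednesday, so the first Saturday is September 4 and the second is September 11.
At the standard offset (UTC+04:15), 17:15 UTC + 4h15m = 21:30 Galur District standard time.
Daylight saving runs 8 February – 11 September; the standard-time date in Galur District, 3 February 2027, is outside that window, so Galur District is on standard time at UTC+04:15.
17:15 UTC + 4h15m = 21:30 local.

21:30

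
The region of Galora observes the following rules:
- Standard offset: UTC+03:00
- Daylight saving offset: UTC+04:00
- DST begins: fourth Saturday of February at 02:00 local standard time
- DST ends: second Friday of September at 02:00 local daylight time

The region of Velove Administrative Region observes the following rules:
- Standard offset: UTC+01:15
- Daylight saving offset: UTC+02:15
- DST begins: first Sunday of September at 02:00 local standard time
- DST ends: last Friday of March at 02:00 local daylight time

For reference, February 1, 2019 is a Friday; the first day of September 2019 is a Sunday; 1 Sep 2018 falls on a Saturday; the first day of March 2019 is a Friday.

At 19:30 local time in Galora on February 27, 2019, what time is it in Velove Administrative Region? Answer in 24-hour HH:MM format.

17:45

1 February 2019 is a Friday, so the first Saturday is February 2 and the fourth is February 23.
1 September 2019 is a Sunday, so the first Friday is September 6 and the second is September 13.
Daylight saving runs 23 February – 13 September; February 27, 2019 is inside that window, so Galora is at UTC+04:00.
19:30 Galora − 4h = 15:30 UTC.
1 September 2018 is a Saturday, so the first Sunday is September 2.
1 March 2019 is a Friday, so Fridays fall on 1, 8, 15, 22, 29; the last is March 29.
At the standard offset (UTC+01:15), 15:30 UTC + 1h15m = 16:45 Velove Administrative Region standard time.
The standard-time date in Velove Administrative Region, February 27, 2019, falls between 2 September 2018 and 29 March 2019, so daylight saving is in effect and Velove Administrative Region is at UTC+02:15.
15:30 UTC + 2h15m = 17:45 Velove Administrative Region.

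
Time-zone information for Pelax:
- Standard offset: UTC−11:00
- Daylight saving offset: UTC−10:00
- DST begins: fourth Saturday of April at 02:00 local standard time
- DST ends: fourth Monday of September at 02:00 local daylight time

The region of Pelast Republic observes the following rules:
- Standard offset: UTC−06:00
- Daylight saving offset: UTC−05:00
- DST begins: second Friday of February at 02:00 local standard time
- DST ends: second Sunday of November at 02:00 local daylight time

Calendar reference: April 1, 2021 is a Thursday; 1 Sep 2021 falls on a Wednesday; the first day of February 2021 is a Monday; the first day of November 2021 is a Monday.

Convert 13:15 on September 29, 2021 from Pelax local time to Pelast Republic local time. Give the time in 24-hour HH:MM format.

19:15

1 April 2021 is a Thursday, so the first Saturday is April 3 and the fourth is April 24.
1 September 2021 is a Wednesday, so the first Monday is September 6 and the fourth is September 27.
September 29, 2021 does not fall between 24 April and 27 September, so daylight saving is not in effect and Pelax is at UTC−11:00.
13:15 Pelax + 11h = 00:15 UTC (rolling into the next day, 30 September 2021).
1 February 2021 is a Monday, so the first Friday is February 5 and the second is February 12.
1 November 2021 is a Monday, so the first Sunday is November 7 and the second is November 14.
At the standard offset (UTC−06:00), 00:15 UTC − 6h = 18:15 Pelast Republic standard time (rolling into the previous day, 29 September 2021).
The standard-time date in Pelast Republic, September 29, 2021, lies within the daylight-saving period (12 February – 14 November), so Pelast Republic is on daylight time, UTC−05:00.
00:15 UTC − 5h = 19:15 Pelast Republic (rolling into the previous day, 29 September 2021).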